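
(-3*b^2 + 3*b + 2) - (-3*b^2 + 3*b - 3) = 5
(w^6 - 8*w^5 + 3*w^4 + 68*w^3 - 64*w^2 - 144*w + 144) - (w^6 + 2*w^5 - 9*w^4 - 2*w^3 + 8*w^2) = -10*w^5 + 12*w^4 + 70*w^3 - 72*w^2 - 144*w + 144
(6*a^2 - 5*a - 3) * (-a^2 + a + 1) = -6*a^4 + 11*a^3 + 4*a^2 - 8*a - 3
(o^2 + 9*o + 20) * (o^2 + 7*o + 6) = o^4 + 16*o^3 + 89*o^2 + 194*o + 120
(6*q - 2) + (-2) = 6*q - 4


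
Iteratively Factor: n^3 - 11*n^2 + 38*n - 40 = (n - 2)*(n^2 - 9*n + 20) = (n - 4)*(n - 2)*(n - 5)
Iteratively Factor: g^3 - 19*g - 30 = (g + 2)*(g^2 - 2*g - 15) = (g - 5)*(g + 2)*(g + 3)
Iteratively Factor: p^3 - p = (p)*(p^2 - 1) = p*(p + 1)*(p - 1)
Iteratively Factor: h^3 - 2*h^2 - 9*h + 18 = (h - 3)*(h^2 + h - 6) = (h - 3)*(h + 3)*(h - 2)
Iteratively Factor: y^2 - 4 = (y - 2)*(y + 2)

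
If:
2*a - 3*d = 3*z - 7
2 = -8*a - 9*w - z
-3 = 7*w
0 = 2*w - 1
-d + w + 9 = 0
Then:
No Solution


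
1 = 1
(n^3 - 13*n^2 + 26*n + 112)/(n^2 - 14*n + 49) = (n^2 - 6*n - 16)/(n - 7)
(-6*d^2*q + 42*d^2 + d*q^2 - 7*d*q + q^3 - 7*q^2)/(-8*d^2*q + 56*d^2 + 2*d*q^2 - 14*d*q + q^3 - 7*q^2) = (3*d + q)/(4*d + q)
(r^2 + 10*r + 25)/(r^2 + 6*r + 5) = (r + 5)/(r + 1)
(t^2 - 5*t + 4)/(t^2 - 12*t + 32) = (t - 1)/(t - 8)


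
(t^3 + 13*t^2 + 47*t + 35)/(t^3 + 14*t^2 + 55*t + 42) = (t + 5)/(t + 6)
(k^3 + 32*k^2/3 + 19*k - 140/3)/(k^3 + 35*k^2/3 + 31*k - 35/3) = (3*k - 4)/(3*k - 1)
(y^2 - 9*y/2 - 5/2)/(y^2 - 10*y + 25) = (y + 1/2)/(y - 5)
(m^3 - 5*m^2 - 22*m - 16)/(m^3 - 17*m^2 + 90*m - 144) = (m^2 + 3*m + 2)/(m^2 - 9*m + 18)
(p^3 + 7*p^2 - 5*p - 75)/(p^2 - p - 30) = (p^2 + 2*p - 15)/(p - 6)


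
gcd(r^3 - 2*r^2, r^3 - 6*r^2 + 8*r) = r^2 - 2*r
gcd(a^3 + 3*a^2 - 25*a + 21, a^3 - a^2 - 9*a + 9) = a^2 - 4*a + 3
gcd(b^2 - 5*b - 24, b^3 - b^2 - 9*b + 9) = b + 3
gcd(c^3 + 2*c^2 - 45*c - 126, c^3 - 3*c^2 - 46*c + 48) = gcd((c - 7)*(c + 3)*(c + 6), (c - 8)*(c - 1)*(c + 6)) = c + 6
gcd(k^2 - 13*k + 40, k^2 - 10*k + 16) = k - 8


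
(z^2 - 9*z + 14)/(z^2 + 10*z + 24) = (z^2 - 9*z + 14)/(z^2 + 10*z + 24)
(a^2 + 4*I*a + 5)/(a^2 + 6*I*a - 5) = (a - I)/(a + I)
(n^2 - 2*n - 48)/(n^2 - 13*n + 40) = (n + 6)/(n - 5)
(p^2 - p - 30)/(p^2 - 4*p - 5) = (-p^2 + p + 30)/(-p^2 + 4*p + 5)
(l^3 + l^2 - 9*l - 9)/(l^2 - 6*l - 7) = (l^2 - 9)/(l - 7)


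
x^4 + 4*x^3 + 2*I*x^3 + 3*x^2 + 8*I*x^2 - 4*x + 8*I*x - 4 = (x + 2)^2*(x + I)^2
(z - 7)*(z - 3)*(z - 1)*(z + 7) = z^4 - 4*z^3 - 46*z^2 + 196*z - 147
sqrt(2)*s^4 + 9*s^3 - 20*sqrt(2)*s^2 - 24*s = s*(s - 2*sqrt(2))*(s + 6*sqrt(2))*(sqrt(2)*s + 1)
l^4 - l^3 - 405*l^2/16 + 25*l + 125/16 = (l - 5)*(l - 5/4)*(l + 1/4)*(l + 5)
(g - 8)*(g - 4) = g^2 - 12*g + 32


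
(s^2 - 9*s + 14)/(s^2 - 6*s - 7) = (s - 2)/(s + 1)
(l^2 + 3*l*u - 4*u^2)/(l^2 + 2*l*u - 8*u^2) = (-l + u)/(-l + 2*u)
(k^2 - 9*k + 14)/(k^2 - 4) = (k - 7)/(k + 2)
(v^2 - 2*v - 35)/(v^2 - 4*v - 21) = (v + 5)/(v + 3)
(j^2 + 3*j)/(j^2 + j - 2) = j*(j + 3)/(j^2 + j - 2)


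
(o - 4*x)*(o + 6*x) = o^2 + 2*o*x - 24*x^2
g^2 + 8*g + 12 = (g + 2)*(g + 6)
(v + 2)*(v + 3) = v^2 + 5*v + 6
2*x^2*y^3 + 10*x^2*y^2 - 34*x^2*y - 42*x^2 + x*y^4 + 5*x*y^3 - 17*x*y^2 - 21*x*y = (2*x + y)*(y - 3)*(y + 7)*(x*y + x)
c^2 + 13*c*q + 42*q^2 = (c + 6*q)*(c + 7*q)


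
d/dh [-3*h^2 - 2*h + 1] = -6*h - 2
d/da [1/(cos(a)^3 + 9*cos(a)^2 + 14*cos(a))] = (3*sin(a) + 14*sin(a)/cos(a)^2 + 18*tan(a))/((cos(a) + 2)^2*(cos(a) + 7)^2)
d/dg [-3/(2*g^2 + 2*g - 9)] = 6*(2*g + 1)/(2*g^2 + 2*g - 9)^2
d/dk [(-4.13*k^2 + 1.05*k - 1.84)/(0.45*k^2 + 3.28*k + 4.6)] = (-14.0189*k^2 - 36.34*k + 10.8652)/(0.2025*k^4 + 2.952*k^3 + 14.8984*k^2 + 30.176*k + 21.16)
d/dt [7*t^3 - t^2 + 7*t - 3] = 21*t^2 - 2*t + 7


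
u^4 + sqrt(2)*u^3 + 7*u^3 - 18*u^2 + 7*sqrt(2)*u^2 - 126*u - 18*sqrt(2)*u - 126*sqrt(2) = (u + 7)*(u - 3*sqrt(2))*(u + sqrt(2))*(u + 3*sqrt(2))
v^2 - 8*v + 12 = (v - 6)*(v - 2)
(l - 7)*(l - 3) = l^2 - 10*l + 21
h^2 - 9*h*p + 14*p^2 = (h - 7*p)*(h - 2*p)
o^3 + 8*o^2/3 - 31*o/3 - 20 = (o - 3)*(o + 5/3)*(o + 4)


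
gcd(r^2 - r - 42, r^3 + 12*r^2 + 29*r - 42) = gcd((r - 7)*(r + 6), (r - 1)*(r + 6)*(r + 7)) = r + 6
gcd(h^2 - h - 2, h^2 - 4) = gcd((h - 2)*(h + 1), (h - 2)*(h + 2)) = h - 2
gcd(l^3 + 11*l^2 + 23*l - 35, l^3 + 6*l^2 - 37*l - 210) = l^2 + 12*l + 35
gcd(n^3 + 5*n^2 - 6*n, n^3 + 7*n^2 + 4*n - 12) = n^2 + 5*n - 6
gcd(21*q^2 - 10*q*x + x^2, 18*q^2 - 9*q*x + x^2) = -3*q + x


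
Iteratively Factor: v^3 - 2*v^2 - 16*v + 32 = (v - 4)*(v^2 + 2*v - 8) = (v - 4)*(v - 2)*(v + 4)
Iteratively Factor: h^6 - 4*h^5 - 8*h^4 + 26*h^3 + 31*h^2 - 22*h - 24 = (h - 3)*(h^5 - h^4 - 11*h^3 - 7*h^2 + 10*h + 8) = (h - 3)*(h + 1)*(h^4 - 2*h^3 - 9*h^2 + 2*h + 8) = (h - 3)*(h + 1)*(h + 2)*(h^3 - 4*h^2 - h + 4) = (h - 3)*(h - 1)*(h + 1)*(h + 2)*(h^2 - 3*h - 4) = (h - 3)*(h - 1)*(h + 1)^2*(h + 2)*(h - 4)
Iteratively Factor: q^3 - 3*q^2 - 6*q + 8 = (q - 4)*(q^2 + q - 2) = (q - 4)*(q + 2)*(q - 1)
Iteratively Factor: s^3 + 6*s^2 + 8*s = (s)*(s^2 + 6*s + 8) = s*(s + 2)*(s + 4)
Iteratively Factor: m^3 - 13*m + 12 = (m - 1)*(m^2 + m - 12) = (m - 1)*(m + 4)*(m - 3)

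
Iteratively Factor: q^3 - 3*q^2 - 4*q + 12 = (q - 2)*(q^2 - q - 6) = (q - 3)*(q - 2)*(q + 2)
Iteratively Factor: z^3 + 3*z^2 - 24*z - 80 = (z + 4)*(z^2 - z - 20) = (z - 5)*(z + 4)*(z + 4)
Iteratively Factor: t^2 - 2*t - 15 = (t - 5)*(t + 3)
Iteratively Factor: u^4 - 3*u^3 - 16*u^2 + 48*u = (u - 3)*(u^3 - 16*u) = u*(u - 3)*(u^2 - 16) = u*(u - 4)*(u - 3)*(u + 4)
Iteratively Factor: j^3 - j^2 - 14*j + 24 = (j - 3)*(j^2 + 2*j - 8) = (j - 3)*(j - 2)*(j + 4)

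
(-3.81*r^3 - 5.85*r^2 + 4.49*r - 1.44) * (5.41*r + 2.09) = -20.6121*r^4 - 39.6114*r^3 + 12.0644*r^2 + 1.5937*r - 3.0096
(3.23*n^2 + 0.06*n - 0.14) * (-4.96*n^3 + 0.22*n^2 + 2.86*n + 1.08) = -16.0208*n^5 + 0.413*n^4 + 9.9454*n^3 + 3.6292*n^2 - 0.3356*n - 0.1512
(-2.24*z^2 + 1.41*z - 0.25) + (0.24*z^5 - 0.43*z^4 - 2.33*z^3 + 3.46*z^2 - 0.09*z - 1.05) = 0.24*z^5 - 0.43*z^4 - 2.33*z^3 + 1.22*z^2 + 1.32*z - 1.3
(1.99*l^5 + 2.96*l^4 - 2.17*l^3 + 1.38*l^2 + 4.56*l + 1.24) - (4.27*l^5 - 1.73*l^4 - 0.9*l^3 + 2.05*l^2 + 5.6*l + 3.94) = -2.28*l^5 + 4.69*l^4 - 1.27*l^3 - 0.67*l^2 - 1.04*l - 2.7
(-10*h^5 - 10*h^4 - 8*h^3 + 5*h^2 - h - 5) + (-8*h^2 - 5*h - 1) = -10*h^5 - 10*h^4 - 8*h^3 - 3*h^2 - 6*h - 6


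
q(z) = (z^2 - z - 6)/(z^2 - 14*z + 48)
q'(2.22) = 0.09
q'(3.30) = 0.51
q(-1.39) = -0.04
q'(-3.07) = -0.06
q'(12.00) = -1.23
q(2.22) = -0.15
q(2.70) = -0.08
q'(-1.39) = -0.06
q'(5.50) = 44.00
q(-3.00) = 0.06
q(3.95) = 0.68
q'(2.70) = 0.21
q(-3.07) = 0.06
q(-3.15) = 0.07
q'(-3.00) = -0.06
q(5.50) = 15.00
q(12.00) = 5.25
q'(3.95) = 1.33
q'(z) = (14 - 2*z)*(z^2 - z - 6)/(z^2 - 14*z + 48)^2 + (2*z - 1)/(z^2 - 14*z + 48) = (-13*z^2 + 108*z - 132)/(z^4 - 28*z^3 + 292*z^2 - 1344*z + 2304)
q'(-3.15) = -0.06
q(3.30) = 0.13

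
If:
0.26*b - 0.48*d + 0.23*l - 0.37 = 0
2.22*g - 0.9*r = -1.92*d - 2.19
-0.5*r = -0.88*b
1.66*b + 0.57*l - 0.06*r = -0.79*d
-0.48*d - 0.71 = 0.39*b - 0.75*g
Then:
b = 1.40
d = -1.11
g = 0.97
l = -2.28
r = 2.46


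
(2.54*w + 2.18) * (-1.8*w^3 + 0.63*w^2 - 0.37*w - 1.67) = -4.572*w^4 - 2.3238*w^3 + 0.4336*w^2 - 5.0484*w - 3.6406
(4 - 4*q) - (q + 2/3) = 10/3 - 5*q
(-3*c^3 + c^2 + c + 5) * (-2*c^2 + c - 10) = 6*c^5 - 5*c^4 + 29*c^3 - 19*c^2 - 5*c - 50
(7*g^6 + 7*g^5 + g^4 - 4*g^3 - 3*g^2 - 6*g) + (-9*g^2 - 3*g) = 7*g^6 + 7*g^5 + g^4 - 4*g^3 - 12*g^2 - 9*g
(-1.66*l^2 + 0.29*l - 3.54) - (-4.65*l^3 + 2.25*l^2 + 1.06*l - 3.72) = 4.65*l^3 - 3.91*l^2 - 0.77*l + 0.18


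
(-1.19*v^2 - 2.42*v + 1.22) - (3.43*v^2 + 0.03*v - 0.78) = -4.62*v^2 - 2.45*v + 2.0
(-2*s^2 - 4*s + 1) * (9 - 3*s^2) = 6*s^4 + 12*s^3 - 21*s^2 - 36*s + 9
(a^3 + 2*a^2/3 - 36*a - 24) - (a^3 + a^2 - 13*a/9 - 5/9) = -a^2/3 - 311*a/9 - 211/9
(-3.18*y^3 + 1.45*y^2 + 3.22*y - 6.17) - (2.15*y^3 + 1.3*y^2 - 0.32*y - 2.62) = -5.33*y^3 + 0.15*y^2 + 3.54*y - 3.55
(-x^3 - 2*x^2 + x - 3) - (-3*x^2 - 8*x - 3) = -x^3 + x^2 + 9*x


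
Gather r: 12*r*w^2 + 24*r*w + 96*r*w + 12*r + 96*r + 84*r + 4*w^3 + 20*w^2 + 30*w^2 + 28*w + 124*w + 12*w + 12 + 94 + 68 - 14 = r*(12*w^2 + 120*w + 192) + 4*w^3 + 50*w^2 + 164*w + 160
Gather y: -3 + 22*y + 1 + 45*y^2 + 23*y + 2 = 45*y^2 + 45*y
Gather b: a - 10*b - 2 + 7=a - 10*b + 5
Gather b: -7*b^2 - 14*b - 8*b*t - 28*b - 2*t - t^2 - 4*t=-7*b^2 + b*(-8*t - 42) - t^2 - 6*t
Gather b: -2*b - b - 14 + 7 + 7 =-3*b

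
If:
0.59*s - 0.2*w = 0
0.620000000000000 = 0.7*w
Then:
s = 0.30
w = 0.89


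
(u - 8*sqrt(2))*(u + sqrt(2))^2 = u^3 - 6*sqrt(2)*u^2 - 30*u - 16*sqrt(2)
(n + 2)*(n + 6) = n^2 + 8*n + 12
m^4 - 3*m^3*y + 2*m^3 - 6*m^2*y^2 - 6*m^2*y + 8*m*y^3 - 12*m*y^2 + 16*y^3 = (m + 2)*(m - 4*y)*(m - y)*(m + 2*y)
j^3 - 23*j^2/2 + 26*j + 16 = (j - 8)*(j - 4)*(j + 1/2)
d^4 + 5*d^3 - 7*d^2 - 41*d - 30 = (d - 3)*(d + 1)*(d + 2)*(d + 5)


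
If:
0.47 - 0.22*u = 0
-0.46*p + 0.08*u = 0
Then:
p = 0.37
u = 2.14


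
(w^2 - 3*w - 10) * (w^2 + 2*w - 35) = w^4 - w^3 - 51*w^2 + 85*w + 350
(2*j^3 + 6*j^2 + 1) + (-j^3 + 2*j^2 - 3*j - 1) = j^3 + 8*j^2 - 3*j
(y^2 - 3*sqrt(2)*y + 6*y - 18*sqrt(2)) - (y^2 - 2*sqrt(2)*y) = -sqrt(2)*y + 6*y - 18*sqrt(2)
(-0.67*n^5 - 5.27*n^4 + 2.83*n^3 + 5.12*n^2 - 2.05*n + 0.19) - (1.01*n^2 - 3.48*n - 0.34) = -0.67*n^5 - 5.27*n^4 + 2.83*n^3 + 4.11*n^2 + 1.43*n + 0.53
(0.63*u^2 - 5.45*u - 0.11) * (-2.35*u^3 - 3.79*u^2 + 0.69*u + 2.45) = -1.4805*u^5 + 10.4198*u^4 + 21.3487*u^3 - 1.8001*u^2 - 13.4284*u - 0.2695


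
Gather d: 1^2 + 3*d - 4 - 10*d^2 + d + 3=-10*d^2 + 4*d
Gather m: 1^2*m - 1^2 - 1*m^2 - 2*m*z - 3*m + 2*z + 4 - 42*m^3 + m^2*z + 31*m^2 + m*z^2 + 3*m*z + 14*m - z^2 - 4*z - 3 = -42*m^3 + m^2*(z + 30) + m*(z^2 + z + 12) - z^2 - 2*z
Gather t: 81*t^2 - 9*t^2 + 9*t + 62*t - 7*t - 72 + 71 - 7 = 72*t^2 + 64*t - 8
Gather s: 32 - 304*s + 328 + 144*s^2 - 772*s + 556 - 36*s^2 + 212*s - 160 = 108*s^2 - 864*s + 756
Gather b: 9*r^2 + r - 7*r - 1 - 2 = 9*r^2 - 6*r - 3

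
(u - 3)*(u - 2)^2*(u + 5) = u^4 - 2*u^3 - 19*u^2 + 68*u - 60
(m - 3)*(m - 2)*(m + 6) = m^3 + m^2 - 24*m + 36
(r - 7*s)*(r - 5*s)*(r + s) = r^3 - 11*r^2*s + 23*r*s^2 + 35*s^3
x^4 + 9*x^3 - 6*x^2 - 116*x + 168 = (x - 2)^2*(x + 6)*(x + 7)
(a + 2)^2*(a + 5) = a^3 + 9*a^2 + 24*a + 20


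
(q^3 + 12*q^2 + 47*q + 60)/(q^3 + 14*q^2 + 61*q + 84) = (q + 5)/(q + 7)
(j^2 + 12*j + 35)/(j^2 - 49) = (j + 5)/(j - 7)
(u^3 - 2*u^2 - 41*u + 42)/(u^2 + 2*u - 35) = (u^3 - 2*u^2 - 41*u + 42)/(u^2 + 2*u - 35)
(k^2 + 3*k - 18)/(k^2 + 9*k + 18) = (k - 3)/(k + 3)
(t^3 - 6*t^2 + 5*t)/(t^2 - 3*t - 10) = t*(t - 1)/(t + 2)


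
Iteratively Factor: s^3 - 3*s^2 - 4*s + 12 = (s - 2)*(s^2 - s - 6) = (s - 2)*(s + 2)*(s - 3)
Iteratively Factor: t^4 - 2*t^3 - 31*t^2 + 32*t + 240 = (t + 4)*(t^3 - 6*t^2 - 7*t + 60) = (t - 4)*(t + 4)*(t^2 - 2*t - 15) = (t - 5)*(t - 4)*(t + 4)*(t + 3)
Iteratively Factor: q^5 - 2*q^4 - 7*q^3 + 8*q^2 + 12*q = (q - 3)*(q^4 + q^3 - 4*q^2 - 4*q) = (q - 3)*(q - 2)*(q^3 + 3*q^2 + 2*q) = (q - 3)*(q - 2)*(q + 2)*(q^2 + q) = (q - 3)*(q - 2)*(q + 1)*(q + 2)*(q)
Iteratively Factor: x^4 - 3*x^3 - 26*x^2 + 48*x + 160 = (x - 4)*(x^3 + x^2 - 22*x - 40) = (x - 4)*(x + 4)*(x^2 - 3*x - 10) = (x - 5)*(x - 4)*(x + 4)*(x + 2)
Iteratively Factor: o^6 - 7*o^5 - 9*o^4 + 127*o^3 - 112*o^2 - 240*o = (o - 4)*(o^5 - 3*o^4 - 21*o^3 + 43*o^2 + 60*o) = (o - 5)*(o - 4)*(o^4 + 2*o^3 - 11*o^2 - 12*o) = (o - 5)*(o - 4)*(o + 4)*(o^3 - 2*o^2 - 3*o) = (o - 5)*(o - 4)*(o + 1)*(o + 4)*(o^2 - 3*o) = o*(o - 5)*(o - 4)*(o + 1)*(o + 4)*(o - 3)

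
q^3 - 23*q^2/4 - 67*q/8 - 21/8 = (q - 7)*(q + 1/2)*(q + 3/4)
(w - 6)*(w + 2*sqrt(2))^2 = w^3 - 6*w^2 + 4*sqrt(2)*w^2 - 24*sqrt(2)*w + 8*w - 48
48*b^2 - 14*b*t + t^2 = (-8*b + t)*(-6*b + t)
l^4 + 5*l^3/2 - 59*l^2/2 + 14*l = l*(l - 4)*(l - 1/2)*(l + 7)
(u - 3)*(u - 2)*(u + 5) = u^3 - 19*u + 30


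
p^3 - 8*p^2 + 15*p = p*(p - 5)*(p - 3)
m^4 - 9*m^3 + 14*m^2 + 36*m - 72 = (m - 6)*(m - 3)*(m - 2)*(m + 2)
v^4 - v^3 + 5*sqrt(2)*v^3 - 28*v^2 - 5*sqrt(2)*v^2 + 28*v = v*(v - 1)*(v - 2*sqrt(2))*(v + 7*sqrt(2))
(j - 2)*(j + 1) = j^2 - j - 2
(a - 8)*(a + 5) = a^2 - 3*a - 40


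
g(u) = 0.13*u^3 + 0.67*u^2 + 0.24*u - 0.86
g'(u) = 0.39*u^2 + 1.34*u + 0.24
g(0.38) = -0.66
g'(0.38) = 0.81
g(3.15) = 10.61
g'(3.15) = 8.33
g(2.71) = 7.30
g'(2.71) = 6.74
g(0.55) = -0.50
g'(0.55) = 1.09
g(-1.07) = -0.51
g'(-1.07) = -0.75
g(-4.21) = 0.30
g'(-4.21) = 1.51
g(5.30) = 38.59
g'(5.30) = 18.30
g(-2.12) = 0.40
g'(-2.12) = -0.85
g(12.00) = 323.14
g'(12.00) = 72.48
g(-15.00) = -292.46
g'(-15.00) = 67.89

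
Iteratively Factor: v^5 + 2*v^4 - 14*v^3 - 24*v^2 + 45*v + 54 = (v + 1)*(v^4 + v^3 - 15*v^2 - 9*v + 54) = (v + 1)*(v + 3)*(v^3 - 2*v^2 - 9*v + 18) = (v + 1)*(v + 3)^2*(v^2 - 5*v + 6) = (v - 2)*(v + 1)*(v + 3)^2*(v - 3)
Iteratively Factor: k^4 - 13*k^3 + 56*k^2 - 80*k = (k - 4)*(k^3 - 9*k^2 + 20*k) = k*(k - 4)*(k^2 - 9*k + 20) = k*(k - 4)^2*(k - 5)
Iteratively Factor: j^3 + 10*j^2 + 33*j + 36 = (j + 3)*(j^2 + 7*j + 12) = (j + 3)*(j + 4)*(j + 3)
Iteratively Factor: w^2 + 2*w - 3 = (w - 1)*(w + 3)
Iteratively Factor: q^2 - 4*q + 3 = (q - 1)*(q - 3)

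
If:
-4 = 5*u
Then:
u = -4/5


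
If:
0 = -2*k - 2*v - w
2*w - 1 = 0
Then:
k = -v - 1/4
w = 1/2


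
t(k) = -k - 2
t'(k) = -1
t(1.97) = -3.97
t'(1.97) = -1.00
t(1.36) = -3.36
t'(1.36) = -1.00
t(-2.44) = 0.44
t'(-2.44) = -1.00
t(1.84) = -3.84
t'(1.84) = -1.00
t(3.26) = -5.26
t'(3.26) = -1.00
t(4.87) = -6.87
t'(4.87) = -1.00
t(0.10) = -2.10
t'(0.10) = -1.00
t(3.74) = -5.74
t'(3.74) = -1.00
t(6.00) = -8.00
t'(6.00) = -1.00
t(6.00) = -8.00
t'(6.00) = -1.00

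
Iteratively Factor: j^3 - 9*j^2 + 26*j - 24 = (j - 2)*(j^2 - 7*j + 12) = (j - 4)*(j - 2)*(j - 3)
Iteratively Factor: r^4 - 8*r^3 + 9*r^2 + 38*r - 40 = (r - 1)*(r^3 - 7*r^2 + 2*r + 40) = (r - 5)*(r - 1)*(r^2 - 2*r - 8) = (r - 5)*(r - 4)*(r - 1)*(r + 2)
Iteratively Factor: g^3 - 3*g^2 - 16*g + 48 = (g - 4)*(g^2 + g - 12) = (g - 4)*(g + 4)*(g - 3)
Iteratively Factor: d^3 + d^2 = (d + 1)*(d^2) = d*(d + 1)*(d)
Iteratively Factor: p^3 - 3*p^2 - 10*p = (p - 5)*(p^2 + 2*p) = p*(p - 5)*(p + 2)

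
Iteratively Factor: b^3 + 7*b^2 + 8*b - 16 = (b + 4)*(b^2 + 3*b - 4) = (b + 4)^2*(b - 1)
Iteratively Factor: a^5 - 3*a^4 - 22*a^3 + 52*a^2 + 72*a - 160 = (a - 5)*(a^4 + 2*a^3 - 12*a^2 - 8*a + 32) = (a - 5)*(a - 2)*(a^3 + 4*a^2 - 4*a - 16) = (a - 5)*(a - 2)^2*(a^2 + 6*a + 8) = (a - 5)*(a - 2)^2*(a + 2)*(a + 4)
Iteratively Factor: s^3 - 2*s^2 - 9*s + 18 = (s + 3)*(s^2 - 5*s + 6) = (s - 2)*(s + 3)*(s - 3)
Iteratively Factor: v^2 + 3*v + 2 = (v + 1)*(v + 2)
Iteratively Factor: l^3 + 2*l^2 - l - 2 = (l + 2)*(l^2 - 1) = (l + 1)*(l + 2)*(l - 1)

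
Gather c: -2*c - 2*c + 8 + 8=16 - 4*c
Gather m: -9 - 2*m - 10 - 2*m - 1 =-4*m - 20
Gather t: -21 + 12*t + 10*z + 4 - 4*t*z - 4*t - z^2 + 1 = t*(8 - 4*z) - z^2 + 10*z - 16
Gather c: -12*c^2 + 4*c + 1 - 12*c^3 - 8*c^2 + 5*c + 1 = -12*c^3 - 20*c^2 + 9*c + 2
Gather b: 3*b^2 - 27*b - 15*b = 3*b^2 - 42*b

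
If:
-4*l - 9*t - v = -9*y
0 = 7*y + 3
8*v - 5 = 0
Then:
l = -9*t/4 - 251/224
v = 5/8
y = -3/7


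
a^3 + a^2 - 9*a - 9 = (a - 3)*(a + 1)*(a + 3)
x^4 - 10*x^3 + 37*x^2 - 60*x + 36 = (x - 3)^2*(x - 2)^2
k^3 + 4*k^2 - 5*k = k*(k - 1)*(k + 5)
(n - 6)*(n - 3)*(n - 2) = n^3 - 11*n^2 + 36*n - 36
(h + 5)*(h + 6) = h^2 + 11*h + 30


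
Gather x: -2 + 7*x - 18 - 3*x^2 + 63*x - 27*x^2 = -30*x^2 + 70*x - 20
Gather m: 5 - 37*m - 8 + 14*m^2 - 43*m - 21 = 14*m^2 - 80*m - 24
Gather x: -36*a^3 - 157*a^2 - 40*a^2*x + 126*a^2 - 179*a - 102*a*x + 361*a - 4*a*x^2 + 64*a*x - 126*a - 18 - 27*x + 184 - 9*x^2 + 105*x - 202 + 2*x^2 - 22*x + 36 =-36*a^3 - 31*a^2 + 56*a + x^2*(-4*a - 7) + x*(-40*a^2 - 38*a + 56)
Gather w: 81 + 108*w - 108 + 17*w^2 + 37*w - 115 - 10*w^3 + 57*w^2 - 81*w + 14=-10*w^3 + 74*w^2 + 64*w - 128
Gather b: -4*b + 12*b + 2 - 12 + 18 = 8*b + 8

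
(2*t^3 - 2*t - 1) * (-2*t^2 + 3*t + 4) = -4*t^5 + 6*t^4 + 12*t^3 - 4*t^2 - 11*t - 4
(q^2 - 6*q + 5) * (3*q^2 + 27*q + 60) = 3*q^4 + 9*q^3 - 87*q^2 - 225*q + 300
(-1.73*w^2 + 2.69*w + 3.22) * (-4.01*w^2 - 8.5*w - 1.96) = 6.9373*w^4 + 3.9181*w^3 - 32.3864*w^2 - 32.6424*w - 6.3112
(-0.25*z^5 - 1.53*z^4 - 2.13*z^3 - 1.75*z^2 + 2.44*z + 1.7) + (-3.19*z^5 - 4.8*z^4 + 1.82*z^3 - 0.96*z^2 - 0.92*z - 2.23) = -3.44*z^5 - 6.33*z^4 - 0.31*z^3 - 2.71*z^2 + 1.52*z - 0.53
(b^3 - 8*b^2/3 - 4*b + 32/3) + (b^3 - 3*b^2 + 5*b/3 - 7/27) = 2*b^3 - 17*b^2/3 - 7*b/3 + 281/27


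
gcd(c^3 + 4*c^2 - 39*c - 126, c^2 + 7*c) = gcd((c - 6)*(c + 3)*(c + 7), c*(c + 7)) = c + 7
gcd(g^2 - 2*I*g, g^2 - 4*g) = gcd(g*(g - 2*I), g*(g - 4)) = g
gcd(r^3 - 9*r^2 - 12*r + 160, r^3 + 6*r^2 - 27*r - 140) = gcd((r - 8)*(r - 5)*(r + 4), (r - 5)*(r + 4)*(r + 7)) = r^2 - r - 20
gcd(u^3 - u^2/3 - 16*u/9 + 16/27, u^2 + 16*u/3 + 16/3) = u + 4/3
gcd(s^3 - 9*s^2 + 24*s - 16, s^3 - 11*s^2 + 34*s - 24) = s^2 - 5*s + 4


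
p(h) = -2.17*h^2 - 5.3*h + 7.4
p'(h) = -4.34*h - 5.3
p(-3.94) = -5.40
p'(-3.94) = 11.80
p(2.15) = -14.03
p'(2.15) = -14.63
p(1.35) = -3.71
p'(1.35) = -11.16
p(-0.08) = 7.81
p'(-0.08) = -4.95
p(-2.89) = 4.59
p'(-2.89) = 7.24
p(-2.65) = 6.21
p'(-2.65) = 6.20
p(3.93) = -46.94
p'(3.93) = -22.36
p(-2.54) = 6.86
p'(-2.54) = 5.72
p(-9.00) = -120.67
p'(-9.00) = 33.76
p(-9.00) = -120.67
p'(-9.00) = 33.76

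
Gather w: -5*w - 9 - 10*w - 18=-15*w - 27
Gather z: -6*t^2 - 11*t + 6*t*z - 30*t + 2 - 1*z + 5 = -6*t^2 - 41*t + z*(6*t - 1) + 7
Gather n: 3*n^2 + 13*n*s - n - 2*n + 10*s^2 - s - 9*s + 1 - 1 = 3*n^2 + n*(13*s - 3) + 10*s^2 - 10*s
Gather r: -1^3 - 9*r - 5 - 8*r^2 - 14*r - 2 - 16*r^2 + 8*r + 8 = -24*r^2 - 15*r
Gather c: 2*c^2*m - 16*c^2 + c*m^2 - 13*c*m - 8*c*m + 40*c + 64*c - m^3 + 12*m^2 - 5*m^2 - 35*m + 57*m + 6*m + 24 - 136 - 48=c^2*(2*m - 16) + c*(m^2 - 21*m + 104) - m^3 + 7*m^2 + 28*m - 160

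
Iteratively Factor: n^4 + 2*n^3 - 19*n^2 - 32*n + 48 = (n - 1)*(n^3 + 3*n^2 - 16*n - 48) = (n - 1)*(n + 3)*(n^2 - 16) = (n - 4)*(n - 1)*(n + 3)*(n + 4)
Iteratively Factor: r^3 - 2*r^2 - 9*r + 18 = (r + 3)*(r^2 - 5*r + 6) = (r - 3)*(r + 3)*(r - 2)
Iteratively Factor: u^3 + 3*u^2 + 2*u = (u + 1)*(u^2 + 2*u) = u*(u + 1)*(u + 2)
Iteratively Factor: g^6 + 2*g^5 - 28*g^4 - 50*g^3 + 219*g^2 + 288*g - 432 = (g - 1)*(g^5 + 3*g^4 - 25*g^3 - 75*g^2 + 144*g + 432) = (g - 4)*(g - 1)*(g^4 + 7*g^3 + 3*g^2 - 63*g - 108) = (g - 4)*(g - 1)*(g + 3)*(g^3 + 4*g^2 - 9*g - 36) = (g - 4)*(g - 1)*(g + 3)*(g + 4)*(g^2 - 9) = (g - 4)*(g - 3)*(g - 1)*(g + 3)*(g + 4)*(g + 3)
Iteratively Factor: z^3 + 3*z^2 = (z)*(z^2 + 3*z) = z^2*(z + 3)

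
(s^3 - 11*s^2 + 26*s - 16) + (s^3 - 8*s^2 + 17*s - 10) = 2*s^3 - 19*s^2 + 43*s - 26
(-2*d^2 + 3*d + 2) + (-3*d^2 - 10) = -5*d^2 + 3*d - 8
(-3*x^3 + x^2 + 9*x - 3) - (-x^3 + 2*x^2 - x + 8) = -2*x^3 - x^2 + 10*x - 11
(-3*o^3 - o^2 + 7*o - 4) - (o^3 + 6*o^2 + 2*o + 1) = -4*o^3 - 7*o^2 + 5*o - 5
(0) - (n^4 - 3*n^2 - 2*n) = -n^4 + 3*n^2 + 2*n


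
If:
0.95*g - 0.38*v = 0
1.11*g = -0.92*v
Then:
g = 0.00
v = 0.00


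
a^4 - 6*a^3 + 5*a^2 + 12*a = a*(a - 4)*(a - 3)*(a + 1)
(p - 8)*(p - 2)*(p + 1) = p^3 - 9*p^2 + 6*p + 16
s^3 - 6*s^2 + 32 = (s - 4)^2*(s + 2)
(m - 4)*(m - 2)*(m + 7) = m^3 + m^2 - 34*m + 56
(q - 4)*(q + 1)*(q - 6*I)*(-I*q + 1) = -I*q^4 - 5*q^3 + 3*I*q^3 + 15*q^2 - 2*I*q^2 + 20*q + 18*I*q + 24*I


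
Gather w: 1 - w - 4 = -w - 3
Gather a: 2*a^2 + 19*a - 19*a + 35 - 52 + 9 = 2*a^2 - 8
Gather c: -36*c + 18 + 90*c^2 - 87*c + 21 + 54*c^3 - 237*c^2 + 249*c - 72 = 54*c^3 - 147*c^2 + 126*c - 33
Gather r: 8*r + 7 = 8*r + 7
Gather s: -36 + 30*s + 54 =30*s + 18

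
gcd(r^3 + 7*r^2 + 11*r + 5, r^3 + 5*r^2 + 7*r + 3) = r^2 + 2*r + 1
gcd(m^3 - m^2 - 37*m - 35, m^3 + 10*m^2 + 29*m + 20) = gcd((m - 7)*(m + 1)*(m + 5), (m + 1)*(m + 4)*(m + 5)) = m^2 + 6*m + 5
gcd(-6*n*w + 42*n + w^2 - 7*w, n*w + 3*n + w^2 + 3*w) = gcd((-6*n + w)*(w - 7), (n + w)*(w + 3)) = 1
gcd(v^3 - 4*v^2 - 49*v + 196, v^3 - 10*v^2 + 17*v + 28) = v^2 - 11*v + 28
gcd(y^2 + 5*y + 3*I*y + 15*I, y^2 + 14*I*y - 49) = 1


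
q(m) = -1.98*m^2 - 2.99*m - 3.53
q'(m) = -3.96*m - 2.99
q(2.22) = -19.93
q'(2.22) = -11.78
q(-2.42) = -7.89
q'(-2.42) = 6.59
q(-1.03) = -2.55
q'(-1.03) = 1.09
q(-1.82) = -4.65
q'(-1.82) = 4.22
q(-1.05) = -2.57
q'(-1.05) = 1.17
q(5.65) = -83.63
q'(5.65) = -25.36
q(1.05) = -8.85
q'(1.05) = -7.15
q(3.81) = -43.66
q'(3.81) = -18.08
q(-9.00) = -137.00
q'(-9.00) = 32.65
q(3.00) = -30.32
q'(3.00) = -14.87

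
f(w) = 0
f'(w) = 0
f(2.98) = 0.00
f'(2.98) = 0.00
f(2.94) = 0.00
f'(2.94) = 0.00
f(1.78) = 0.00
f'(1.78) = 0.00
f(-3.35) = 0.00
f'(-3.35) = 0.00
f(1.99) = 0.00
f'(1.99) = 0.00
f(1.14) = 0.00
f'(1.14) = 0.00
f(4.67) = 0.00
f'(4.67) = 0.00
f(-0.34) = 0.00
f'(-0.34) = 0.00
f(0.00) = 0.00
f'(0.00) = 0.00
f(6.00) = 0.00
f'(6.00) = 0.00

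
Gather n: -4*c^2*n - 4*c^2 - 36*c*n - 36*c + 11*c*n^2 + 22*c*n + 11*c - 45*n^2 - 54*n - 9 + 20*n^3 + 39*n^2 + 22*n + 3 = -4*c^2 - 25*c + 20*n^3 + n^2*(11*c - 6) + n*(-4*c^2 - 14*c - 32) - 6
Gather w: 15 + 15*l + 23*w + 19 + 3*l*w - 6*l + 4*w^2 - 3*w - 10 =9*l + 4*w^2 + w*(3*l + 20) + 24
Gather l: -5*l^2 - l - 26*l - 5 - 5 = -5*l^2 - 27*l - 10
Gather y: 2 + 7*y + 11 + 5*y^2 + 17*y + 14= 5*y^2 + 24*y + 27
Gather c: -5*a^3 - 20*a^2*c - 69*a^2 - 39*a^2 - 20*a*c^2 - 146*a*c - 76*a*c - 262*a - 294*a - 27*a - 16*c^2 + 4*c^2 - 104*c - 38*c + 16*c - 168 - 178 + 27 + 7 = -5*a^3 - 108*a^2 - 583*a + c^2*(-20*a - 12) + c*(-20*a^2 - 222*a - 126) - 312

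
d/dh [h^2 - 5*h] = 2*h - 5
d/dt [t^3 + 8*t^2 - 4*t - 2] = 3*t^2 + 16*t - 4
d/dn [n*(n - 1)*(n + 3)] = 3*n^2 + 4*n - 3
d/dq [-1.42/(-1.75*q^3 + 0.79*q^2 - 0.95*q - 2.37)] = (-7.455*q^2 + 2.2436*q - 1.349)/(1.75*q^3 - 0.79*q^2 + 0.95*q + 2.37)^2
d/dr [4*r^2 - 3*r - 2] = 8*r - 3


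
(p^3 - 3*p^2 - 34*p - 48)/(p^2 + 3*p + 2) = (p^2 - 5*p - 24)/(p + 1)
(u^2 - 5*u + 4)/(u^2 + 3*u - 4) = (u - 4)/(u + 4)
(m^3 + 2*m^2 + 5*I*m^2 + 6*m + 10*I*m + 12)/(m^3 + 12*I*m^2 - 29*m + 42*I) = (m + 2)/(m + 7*I)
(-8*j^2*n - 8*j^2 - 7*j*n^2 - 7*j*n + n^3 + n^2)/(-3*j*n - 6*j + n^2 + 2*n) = (8*j^2*n + 8*j^2 + 7*j*n^2 + 7*j*n - n^3 - n^2)/(3*j*n + 6*j - n^2 - 2*n)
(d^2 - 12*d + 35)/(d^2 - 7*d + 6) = (d^2 - 12*d + 35)/(d^2 - 7*d + 6)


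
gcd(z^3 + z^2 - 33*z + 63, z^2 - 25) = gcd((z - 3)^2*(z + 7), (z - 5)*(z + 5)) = 1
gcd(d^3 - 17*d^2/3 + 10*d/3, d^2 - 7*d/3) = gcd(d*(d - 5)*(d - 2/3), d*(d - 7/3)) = d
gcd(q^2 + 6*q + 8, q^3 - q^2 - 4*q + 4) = q + 2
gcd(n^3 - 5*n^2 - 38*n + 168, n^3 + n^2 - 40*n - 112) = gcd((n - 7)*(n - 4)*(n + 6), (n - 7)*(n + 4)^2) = n - 7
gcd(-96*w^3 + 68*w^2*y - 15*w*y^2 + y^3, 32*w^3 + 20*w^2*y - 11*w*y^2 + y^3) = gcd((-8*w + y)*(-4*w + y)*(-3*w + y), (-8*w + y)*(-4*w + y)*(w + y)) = 32*w^2 - 12*w*y + y^2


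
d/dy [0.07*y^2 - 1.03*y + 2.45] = 0.14*y - 1.03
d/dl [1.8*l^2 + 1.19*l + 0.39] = 3.6*l + 1.19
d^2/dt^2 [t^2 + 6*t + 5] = 2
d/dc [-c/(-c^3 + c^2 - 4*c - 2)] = (c^3 - c^2 - c*(3*c^2 - 2*c + 4) + 4*c + 2)/(c^3 - c^2 + 4*c + 2)^2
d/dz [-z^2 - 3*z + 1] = -2*z - 3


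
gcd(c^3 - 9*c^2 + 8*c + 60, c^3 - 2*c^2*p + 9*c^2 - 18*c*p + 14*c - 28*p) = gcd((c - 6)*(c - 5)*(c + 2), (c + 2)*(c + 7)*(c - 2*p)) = c + 2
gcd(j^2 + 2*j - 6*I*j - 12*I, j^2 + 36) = j - 6*I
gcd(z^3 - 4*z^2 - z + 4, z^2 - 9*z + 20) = z - 4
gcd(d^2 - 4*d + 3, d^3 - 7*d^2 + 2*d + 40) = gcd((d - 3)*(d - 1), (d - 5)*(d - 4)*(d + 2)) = 1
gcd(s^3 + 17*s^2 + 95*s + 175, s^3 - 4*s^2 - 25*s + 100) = s + 5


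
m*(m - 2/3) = m^2 - 2*m/3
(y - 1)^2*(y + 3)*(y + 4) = y^4 + 5*y^3 - y^2 - 17*y + 12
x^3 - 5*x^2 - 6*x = x*(x - 6)*(x + 1)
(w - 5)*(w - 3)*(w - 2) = w^3 - 10*w^2 + 31*w - 30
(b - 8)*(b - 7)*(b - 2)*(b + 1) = b^4 - 16*b^3 + 69*b^2 - 26*b - 112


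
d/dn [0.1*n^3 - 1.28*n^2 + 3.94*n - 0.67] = 0.3*n^2 - 2.56*n + 3.94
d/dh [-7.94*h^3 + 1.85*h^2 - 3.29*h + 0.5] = -23.82*h^2 + 3.7*h - 3.29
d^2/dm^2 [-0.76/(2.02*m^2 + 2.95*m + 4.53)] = (6.202208*m^2 + 9.05768*m - 0.76*(4.04*m + 2.95)*(8.08*m + 5.9) + 13.908912)/(2.02*m^2 + 2.95*m + 4.53)^3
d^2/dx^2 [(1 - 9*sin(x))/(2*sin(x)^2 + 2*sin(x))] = (9*sin(x) - 22 + 1/sin(x) + 4/sin(x)^2 + 2/sin(x)^3)/(2*(sin(x) + 1)^2)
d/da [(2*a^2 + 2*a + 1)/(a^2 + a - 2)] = -(10*a + 5)/(a^2 + a - 2)^2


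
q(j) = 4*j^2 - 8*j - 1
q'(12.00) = 88.00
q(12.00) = 479.00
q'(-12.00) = -104.00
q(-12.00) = 671.00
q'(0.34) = -5.28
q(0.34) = -3.26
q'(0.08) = -7.36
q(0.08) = -1.61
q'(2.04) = 8.32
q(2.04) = -0.67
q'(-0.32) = -10.56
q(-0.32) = 1.97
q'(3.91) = 23.28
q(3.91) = 28.87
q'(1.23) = 1.84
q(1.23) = -4.79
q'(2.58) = 12.64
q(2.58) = 4.99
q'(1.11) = 0.88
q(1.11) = -4.95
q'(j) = 8*j - 8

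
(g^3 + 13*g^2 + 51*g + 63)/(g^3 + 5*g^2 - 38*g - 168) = (g^2 + 6*g + 9)/(g^2 - 2*g - 24)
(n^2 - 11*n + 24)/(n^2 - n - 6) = (n - 8)/(n + 2)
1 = 1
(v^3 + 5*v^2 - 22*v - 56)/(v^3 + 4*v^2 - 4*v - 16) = (v^2 + 3*v - 28)/(v^2 + 2*v - 8)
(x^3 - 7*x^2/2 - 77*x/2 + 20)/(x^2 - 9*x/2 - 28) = (2*x^2 + 9*x - 5)/(2*x + 7)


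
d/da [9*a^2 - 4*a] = 18*a - 4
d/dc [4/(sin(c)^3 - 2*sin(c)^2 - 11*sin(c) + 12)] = 4*(-3*sin(c)^2 + 4*sin(c) + 11)*cos(c)/(sin(c)^3 - 2*sin(c)^2 - 11*sin(c) + 12)^2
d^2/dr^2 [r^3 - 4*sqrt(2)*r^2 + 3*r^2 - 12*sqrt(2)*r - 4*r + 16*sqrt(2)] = 6*r - 8*sqrt(2) + 6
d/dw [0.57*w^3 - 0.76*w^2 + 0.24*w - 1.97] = 1.71*w^2 - 1.52*w + 0.24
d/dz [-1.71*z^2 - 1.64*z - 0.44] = -3.42*z - 1.64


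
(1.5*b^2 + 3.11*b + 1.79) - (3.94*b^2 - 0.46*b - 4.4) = -2.44*b^2 + 3.57*b + 6.19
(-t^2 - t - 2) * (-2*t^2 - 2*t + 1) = 2*t^4 + 4*t^3 + 5*t^2 + 3*t - 2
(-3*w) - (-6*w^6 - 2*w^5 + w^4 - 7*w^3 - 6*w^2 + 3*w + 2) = 6*w^6 + 2*w^5 - w^4 + 7*w^3 + 6*w^2 - 6*w - 2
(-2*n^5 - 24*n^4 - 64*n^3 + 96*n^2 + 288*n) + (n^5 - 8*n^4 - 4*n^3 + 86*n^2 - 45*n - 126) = -n^5 - 32*n^4 - 68*n^3 + 182*n^2 + 243*n - 126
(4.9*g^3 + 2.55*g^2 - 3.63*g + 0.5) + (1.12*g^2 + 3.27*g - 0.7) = 4.9*g^3 + 3.67*g^2 - 0.36*g - 0.2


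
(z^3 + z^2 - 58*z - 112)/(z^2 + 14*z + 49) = (z^2 - 6*z - 16)/(z + 7)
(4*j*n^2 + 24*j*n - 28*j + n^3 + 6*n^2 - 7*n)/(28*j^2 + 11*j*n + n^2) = (n^2 + 6*n - 7)/(7*j + n)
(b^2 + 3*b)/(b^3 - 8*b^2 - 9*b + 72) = b/(b^2 - 11*b + 24)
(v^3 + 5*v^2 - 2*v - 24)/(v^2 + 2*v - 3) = (v^2 + 2*v - 8)/(v - 1)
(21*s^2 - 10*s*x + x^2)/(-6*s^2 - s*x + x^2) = (-7*s + x)/(2*s + x)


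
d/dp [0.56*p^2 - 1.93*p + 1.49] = 1.12*p - 1.93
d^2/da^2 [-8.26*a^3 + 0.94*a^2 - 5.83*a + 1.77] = 1.88 - 49.56*a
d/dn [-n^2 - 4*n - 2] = -2*n - 4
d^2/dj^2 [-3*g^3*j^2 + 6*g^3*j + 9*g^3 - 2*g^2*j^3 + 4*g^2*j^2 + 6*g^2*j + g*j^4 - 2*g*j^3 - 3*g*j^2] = 2*g*(-3*g^2 - 6*g*j + 4*g + 6*j^2 - 6*j - 3)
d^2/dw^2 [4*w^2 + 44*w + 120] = 8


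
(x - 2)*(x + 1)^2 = x^3 - 3*x - 2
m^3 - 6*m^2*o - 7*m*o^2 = m*(m - 7*o)*(m + o)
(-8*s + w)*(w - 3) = -8*s*w + 24*s + w^2 - 3*w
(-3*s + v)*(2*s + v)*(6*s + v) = -36*s^3 - 12*s^2*v + 5*s*v^2 + v^3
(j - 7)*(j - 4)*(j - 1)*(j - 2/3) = j^4 - 38*j^3/3 + 47*j^2 - 54*j + 56/3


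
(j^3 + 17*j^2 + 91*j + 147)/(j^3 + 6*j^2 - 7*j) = (j^2 + 10*j + 21)/(j*(j - 1))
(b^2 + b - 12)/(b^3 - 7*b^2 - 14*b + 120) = (b - 3)/(b^2 - 11*b + 30)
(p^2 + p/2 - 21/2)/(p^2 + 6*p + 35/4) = 2*(p - 3)/(2*p + 5)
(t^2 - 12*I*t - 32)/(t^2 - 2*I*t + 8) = (t - 8*I)/(t + 2*I)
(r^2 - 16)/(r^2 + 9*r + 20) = (r - 4)/(r + 5)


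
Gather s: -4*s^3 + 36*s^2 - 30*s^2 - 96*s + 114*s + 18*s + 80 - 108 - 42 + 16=-4*s^3 + 6*s^2 + 36*s - 54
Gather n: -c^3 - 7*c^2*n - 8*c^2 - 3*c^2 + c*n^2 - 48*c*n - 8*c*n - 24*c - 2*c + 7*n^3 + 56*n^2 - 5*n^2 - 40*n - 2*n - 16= -c^3 - 11*c^2 - 26*c + 7*n^3 + n^2*(c + 51) + n*(-7*c^2 - 56*c - 42) - 16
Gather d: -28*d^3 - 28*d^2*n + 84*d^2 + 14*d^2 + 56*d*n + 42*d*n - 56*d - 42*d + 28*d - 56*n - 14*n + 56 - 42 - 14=-28*d^3 + d^2*(98 - 28*n) + d*(98*n - 70) - 70*n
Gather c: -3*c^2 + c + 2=-3*c^2 + c + 2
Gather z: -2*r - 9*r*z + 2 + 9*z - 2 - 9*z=-9*r*z - 2*r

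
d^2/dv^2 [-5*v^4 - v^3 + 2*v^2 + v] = -60*v^2 - 6*v + 4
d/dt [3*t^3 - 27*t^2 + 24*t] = 9*t^2 - 54*t + 24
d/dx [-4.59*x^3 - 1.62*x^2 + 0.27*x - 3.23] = -13.77*x^2 - 3.24*x + 0.27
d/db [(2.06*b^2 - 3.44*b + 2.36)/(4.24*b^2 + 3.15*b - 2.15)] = (21.0746*b^2 - 28.8708*b - 0.0379999999999994)/(17.9776*b^4 + 26.712*b^3 - 8.3095*b^2 - 13.545*b + 4.6225)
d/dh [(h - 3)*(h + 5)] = 2*h + 2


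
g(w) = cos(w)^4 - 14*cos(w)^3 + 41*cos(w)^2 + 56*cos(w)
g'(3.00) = 9.91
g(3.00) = -0.71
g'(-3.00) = -9.91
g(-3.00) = -0.71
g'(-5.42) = -70.41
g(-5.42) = 50.06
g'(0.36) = -34.96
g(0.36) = 77.61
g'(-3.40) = 16.90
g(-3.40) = -2.29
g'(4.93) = 70.09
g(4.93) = 13.86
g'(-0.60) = 54.95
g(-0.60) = 66.74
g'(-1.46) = 64.16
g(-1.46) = 6.67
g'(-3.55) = 22.92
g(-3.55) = -5.33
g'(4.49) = 34.95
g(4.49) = -10.20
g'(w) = -4*sin(w)*cos(w)^3 + 42*sin(w)*cos(w)^2 - 82*sin(w)*cos(w) - 56*sin(w)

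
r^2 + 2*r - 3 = (r - 1)*(r + 3)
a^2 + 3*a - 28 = (a - 4)*(a + 7)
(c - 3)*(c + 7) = c^2 + 4*c - 21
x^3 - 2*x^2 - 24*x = x*(x - 6)*(x + 4)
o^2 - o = o*(o - 1)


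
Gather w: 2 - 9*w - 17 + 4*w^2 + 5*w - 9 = 4*w^2 - 4*w - 24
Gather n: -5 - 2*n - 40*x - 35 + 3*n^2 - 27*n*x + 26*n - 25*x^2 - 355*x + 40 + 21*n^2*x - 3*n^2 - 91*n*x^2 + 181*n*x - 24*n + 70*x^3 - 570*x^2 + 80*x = 21*n^2*x + n*(-91*x^2 + 154*x) + 70*x^3 - 595*x^2 - 315*x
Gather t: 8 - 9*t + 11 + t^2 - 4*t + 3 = t^2 - 13*t + 22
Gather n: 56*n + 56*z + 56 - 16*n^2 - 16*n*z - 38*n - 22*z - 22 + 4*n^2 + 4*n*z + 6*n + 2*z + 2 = -12*n^2 + n*(24 - 12*z) + 36*z + 36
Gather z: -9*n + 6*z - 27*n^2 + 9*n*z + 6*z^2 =-27*n^2 - 9*n + 6*z^2 + z*(9*n + 6)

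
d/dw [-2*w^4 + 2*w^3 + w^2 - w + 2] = -8*w^3 + 6*w^2 + 2*w - 1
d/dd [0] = 0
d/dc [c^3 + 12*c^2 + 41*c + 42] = 3*c^2 + 24*c + 41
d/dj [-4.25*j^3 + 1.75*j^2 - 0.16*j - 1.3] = -12.75*j^2 + 3.5*j - 0.16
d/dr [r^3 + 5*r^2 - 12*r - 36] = 3*r^2 + 10*r - 12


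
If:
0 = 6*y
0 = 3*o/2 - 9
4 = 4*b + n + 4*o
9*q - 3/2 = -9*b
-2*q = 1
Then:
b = 2/3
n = -68/3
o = 6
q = -1/2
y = 0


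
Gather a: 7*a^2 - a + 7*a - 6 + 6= 7*a^2 + 6*a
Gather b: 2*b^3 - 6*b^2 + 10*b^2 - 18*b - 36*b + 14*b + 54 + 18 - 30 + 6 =2*b^3 + 4*b^2 - 40*b + 48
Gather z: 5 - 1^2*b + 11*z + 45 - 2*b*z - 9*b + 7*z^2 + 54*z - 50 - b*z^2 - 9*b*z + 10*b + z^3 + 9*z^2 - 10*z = z^3 + z^2*(16 - b) + z*(55 - 11*b)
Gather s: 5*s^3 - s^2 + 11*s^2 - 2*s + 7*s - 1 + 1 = 5*s^3 + 10*s^2 + 5*s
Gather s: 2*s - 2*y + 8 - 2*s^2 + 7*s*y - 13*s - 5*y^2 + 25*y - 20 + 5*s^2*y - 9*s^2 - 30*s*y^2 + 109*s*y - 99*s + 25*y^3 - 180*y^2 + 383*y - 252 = s^2*(5*y - 11) + s*(-30*y^2 + 116*y - 110) + 25*y^3 - 185*y^2 + 406*y - 264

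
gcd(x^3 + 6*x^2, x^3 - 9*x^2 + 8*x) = x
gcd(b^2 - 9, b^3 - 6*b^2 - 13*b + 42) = b + 3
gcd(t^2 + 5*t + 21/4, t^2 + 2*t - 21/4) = t + 7/2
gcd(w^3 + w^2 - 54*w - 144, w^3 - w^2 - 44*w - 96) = w^2 - 5*w - 24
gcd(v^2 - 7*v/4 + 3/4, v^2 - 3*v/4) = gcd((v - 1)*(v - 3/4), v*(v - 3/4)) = v - 3/4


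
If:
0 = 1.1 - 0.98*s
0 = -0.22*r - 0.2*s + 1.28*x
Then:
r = 5.81818181818182*x - 1.02040816326531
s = 1.12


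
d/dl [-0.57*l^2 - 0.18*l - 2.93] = -1.14*l - 0.18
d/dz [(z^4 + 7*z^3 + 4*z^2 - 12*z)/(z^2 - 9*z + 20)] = 2*(z^5 - 10*z^4 - 23*z^3 + 198*z^2 + 80*z - 120)/(z^4 - 18*z^3 + 121*z^2 - 360*z + 400)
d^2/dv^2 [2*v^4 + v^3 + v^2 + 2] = 24*v^2 + 6*v + 2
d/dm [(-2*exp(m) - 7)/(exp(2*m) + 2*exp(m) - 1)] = 2*((exp(m) + 1)*(2*exp(m) + 7) - exp(2*m) - 2*exp(m) + 1)*exp(m)/(exp(2*m) + 2*exp(m) - 1)^2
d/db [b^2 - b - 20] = 2*b - 1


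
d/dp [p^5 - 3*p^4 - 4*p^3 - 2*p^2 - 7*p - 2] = 5*p^4 - 12*p^3 - 12*p^2 - 4*p - 7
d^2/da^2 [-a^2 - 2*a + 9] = -2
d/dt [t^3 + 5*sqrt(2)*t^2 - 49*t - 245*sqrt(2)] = 3*t^2 + 10*sqrt(2)*t - 49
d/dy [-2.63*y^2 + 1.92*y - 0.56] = 1.92 - 5.26*y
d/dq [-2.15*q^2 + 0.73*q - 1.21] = 0.73 - 4.3*q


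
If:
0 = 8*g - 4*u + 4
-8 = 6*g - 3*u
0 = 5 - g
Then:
No Solution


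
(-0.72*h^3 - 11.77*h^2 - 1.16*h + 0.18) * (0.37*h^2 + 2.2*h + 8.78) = -0.2664*h^5 - 5.9389*h^4 - 32.6448*h^3 - 105.826*h^2 - 9.7888*h + 1.5804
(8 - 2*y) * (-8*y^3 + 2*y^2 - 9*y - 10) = 16*y^4 - 68*y^3 + 34*y^2 - 52*y - 80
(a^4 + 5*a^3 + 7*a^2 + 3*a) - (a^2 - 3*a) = a^4 + 5*a^3 + 6*a^2 + 6*a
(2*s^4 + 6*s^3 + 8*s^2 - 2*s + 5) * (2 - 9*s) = -18*s^5 - 50*s^4 - 60*s^3 + 34*s^2 - 49*s + 10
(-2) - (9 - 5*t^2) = 5*t^2 - 11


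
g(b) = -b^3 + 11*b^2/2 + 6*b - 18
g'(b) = -3*b^2 + 11*b + 6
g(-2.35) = 11.25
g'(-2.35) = -36.42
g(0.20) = -16.59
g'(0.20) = 8.08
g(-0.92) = -18.09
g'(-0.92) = -6.66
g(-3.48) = 69.87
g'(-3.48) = -68.61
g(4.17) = 30.15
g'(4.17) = -0.30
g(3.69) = 28.79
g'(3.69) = 5.74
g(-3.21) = 52.49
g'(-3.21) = -60.22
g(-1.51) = -11.08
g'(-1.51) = -17.45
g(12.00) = -882.00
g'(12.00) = -294.00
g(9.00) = -247.50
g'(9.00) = -138.00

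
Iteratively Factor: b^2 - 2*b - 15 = (b - 5)*(b + 3)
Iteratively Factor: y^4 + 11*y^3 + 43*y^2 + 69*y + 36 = (y + 1)*(y^3 + 10*y^2 + 33*y + 36) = (y + 1)*(y + 4)*(y^2 + 6*y + 9) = (y + 1)*(y + 3)*(y + 4)*(y + 3)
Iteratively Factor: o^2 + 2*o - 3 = (o + 3)*(o - 1)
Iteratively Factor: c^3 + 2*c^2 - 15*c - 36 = (c + 3)*(c^2 - c - 12) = (c + 3)^2*(c - 4)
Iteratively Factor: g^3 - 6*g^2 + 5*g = (g - 1)*(g^2 - 5*g) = g*(g - 1)*(g - 5)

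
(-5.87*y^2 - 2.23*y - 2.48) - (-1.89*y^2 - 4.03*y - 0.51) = -3.98*y^2 + 1.8*y - 1.97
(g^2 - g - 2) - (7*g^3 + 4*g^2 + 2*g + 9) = -7*g^3 - 3*g^2 - 3*g - 11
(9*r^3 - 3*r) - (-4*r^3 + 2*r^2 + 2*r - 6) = 13*r^3 - 2*r^2 - 5*r + 6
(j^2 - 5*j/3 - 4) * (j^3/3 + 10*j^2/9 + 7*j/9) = j^5/3 + 5*j^4/9 - 65*j^3/27 - 155*j^2/27 - 28*j/9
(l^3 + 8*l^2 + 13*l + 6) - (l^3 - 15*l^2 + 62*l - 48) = 23*l^2 - 49*l + 54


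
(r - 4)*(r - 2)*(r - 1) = r^3 - 7*r^2 + 14*r - 8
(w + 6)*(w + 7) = w^2 + 13*w + 42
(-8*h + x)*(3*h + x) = -24*h^2 - 5*h*x + x^2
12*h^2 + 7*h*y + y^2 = (3*h + y)*(4*h + y)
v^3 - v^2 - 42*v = v*(v - 7)*(v + 6)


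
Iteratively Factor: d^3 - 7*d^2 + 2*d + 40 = (d - 5)*(d^2 - 2*d - 8) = (d - 5)*(d + 2)*(d - 4)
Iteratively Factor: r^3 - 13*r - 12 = (r + 3)*(r^2 - 3*r - 4) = (r - 4)*(r + 3)*(r + 1)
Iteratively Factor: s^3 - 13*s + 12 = (s - 1)*(s^2 + s - 12) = (s - 3)*(s - 1)*(s + 4)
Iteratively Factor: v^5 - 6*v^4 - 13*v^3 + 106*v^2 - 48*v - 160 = (v + 1)*(v^4 - 7*v^3 - 6*v^2 + 112*v - 160) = (v - 2)*(v + 1)*(v^3 - 5*v^2 - 16*v + 80) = (v - 5)*(v - 2)*(v + 1)*(v^2 - 16) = (v - 5)*(v - 4)*(v - 2)*(v + 1)*(v + 4)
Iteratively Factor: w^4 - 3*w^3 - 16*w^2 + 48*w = (w + 4)*(w^3 - 7*w^2 + 12*w) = w*(w + 4)*(w^2 - 7*w + 12) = w*(w - 4)*(w + 4)*(w - 3)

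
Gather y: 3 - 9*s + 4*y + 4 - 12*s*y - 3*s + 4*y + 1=-12*s + y*(8 - 12*s) + 8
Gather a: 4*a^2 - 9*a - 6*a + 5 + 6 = 4*a^2 - 15*a + 11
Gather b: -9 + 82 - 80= -7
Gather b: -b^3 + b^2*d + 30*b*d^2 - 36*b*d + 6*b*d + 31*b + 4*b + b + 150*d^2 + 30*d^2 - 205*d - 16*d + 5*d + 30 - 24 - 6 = -b^3 + b^2*d + b*(30*d^2 - 30*d + 36) + 180*d^2 - 216*d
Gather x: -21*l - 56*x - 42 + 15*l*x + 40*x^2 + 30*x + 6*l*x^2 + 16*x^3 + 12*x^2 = -21*l + 16*x^3 + x^2*(6*l + 52) + x*(15*l - 26) - 42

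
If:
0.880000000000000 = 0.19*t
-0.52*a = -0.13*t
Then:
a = 1.16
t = 4.63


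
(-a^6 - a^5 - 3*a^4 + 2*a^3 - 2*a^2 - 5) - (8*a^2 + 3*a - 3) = -a^6 - a^5 - 3*a^4 + 2*a^3 - 10*a^2 - 3*a - 2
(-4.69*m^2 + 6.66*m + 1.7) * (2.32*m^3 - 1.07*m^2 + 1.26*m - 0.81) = -10.8808*m^5 + 20.4695*m^4 - 9.0916*m^3 + 10.3715*m^2 - 3.2526*m - 1.377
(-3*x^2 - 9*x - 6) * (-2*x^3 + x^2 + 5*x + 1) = 6*x^5 + 15*x^4 - 12*x^3 - 54*x^2 - 39*x - 6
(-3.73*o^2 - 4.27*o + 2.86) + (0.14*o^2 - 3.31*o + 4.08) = -3.59*o^2 - 7.58*o + 6.94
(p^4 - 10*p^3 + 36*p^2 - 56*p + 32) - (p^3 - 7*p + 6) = p^4 - 11*p^3 + 36*p^2 - 49*p + 26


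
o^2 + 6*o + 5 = (o + 1)*(o + 5)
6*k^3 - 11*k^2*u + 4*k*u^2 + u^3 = (-k + u)^2*(6*k + u)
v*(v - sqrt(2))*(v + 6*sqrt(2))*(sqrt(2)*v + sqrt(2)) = sqrt(2)*v^4 + sqrt(2)*v^3 + 10*v^3 - 12*sqrt(2)*v^2 + 10*v^2 - 12*sqrt(2)*v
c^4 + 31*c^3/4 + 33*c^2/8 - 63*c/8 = c*(c - 3/4)*(c + 3/2)*(c + 7)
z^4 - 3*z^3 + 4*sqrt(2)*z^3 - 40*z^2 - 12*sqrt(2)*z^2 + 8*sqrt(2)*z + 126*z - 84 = (z - 2)*(z - 1)*(z - 3*sqrt(2))*(z + 7*sqrt(2))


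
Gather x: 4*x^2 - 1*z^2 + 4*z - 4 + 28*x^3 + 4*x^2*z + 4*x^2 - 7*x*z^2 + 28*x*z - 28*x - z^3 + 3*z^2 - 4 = 28*x^3 + x^2*(4*z + 8) + x*(-7*z^2 + 28*z - 28) - z^3 + 2*z^2 + 4*z - 8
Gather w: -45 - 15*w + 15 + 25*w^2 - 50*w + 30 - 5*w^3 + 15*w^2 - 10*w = -5*w^3 + 40*w^2 - 75*w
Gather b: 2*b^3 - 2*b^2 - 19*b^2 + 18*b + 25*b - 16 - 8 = 2*b^3 - 21*b^2 + 43*b - 24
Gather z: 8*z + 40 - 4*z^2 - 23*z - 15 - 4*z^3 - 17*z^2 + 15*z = -4*z^3 - 21*z^2 + 25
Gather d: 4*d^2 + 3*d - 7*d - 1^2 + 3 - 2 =4*d^2 - 4*d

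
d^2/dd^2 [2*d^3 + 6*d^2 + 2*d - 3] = 12*d + 12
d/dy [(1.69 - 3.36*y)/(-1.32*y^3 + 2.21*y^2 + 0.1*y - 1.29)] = (-8.8704*y^3 + 14.118*y^2 - 7.4698*y + 4.1654)/(1.7424*y^6 - 5.8344*y^5 + 4.6201*y^4 + 3.8476*y^3 - 5.6918*y^2 - 0.258*y + 1.6641)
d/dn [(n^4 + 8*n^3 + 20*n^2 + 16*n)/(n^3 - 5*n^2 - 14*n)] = (n^2 - 14*n - 50)/(n^2 - 14*n + 49)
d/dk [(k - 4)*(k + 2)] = 2*k - 2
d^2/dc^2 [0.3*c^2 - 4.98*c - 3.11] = 0.600000000000000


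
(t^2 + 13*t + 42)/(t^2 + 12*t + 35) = (t + 6)/(t + 5)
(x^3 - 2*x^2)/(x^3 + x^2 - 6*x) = x/(x + 3)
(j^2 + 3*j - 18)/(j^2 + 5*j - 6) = (j - 3)/(j - 1)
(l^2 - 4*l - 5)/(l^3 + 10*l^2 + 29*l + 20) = (l - 5)/(l^2 + 9*l + 20)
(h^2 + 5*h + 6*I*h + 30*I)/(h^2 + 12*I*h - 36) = (h + 5)/(h + 6*I)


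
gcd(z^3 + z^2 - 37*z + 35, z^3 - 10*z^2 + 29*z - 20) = z^2 - 6*z + 5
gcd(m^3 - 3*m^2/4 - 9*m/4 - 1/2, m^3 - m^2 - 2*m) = m^2 - m - 2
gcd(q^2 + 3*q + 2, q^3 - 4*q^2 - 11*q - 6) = q + 1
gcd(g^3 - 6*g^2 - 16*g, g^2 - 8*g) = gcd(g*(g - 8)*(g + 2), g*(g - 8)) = g^2 - 8*g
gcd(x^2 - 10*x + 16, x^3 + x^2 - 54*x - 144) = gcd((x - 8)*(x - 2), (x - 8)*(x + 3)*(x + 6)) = x - 8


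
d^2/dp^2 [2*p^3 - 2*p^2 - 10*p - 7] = 12*p - 4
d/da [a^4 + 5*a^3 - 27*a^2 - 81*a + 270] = 4*a^3 + 15*a^2 - 54*a - 81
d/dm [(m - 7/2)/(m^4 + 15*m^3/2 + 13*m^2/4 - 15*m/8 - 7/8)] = 4*(-24*m^3 + 4*m^2 + 602*m - 119)/(32*m^7 + 464*m^6 + 1776*m^5 + 552*m^4 - 894*m^3 - 363*m^2 + 112*m + 49)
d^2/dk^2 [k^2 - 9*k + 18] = 2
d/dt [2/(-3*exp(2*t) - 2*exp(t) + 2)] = (12*exp(t) + 4)*exp(t)/(3*exp(2*t) + 2*exp(t) - 2)^2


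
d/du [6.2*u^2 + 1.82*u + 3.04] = 12.4*u + 1.82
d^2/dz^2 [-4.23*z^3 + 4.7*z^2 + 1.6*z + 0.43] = 9.4 - 25.38*z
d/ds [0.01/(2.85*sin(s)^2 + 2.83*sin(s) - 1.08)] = -(0.057*sin(s) + 0.0283)*cos(s)/(2.85*sin(s)^2 + 2.83*sin(s) - 1.08)^2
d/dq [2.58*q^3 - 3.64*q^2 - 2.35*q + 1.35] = 7.74*q^2 - 7.28*q - 2.35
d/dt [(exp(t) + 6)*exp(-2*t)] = (-exp(t) - 12)*exp(-2*t)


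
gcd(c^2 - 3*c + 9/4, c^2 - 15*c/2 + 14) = 1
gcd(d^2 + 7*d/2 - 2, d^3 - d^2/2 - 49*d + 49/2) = d - 1/2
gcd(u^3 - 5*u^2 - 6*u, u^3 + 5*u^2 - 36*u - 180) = u - 6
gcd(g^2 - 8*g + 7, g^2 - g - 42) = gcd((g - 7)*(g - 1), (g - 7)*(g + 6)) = g - 7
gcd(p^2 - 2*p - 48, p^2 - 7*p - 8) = p - 8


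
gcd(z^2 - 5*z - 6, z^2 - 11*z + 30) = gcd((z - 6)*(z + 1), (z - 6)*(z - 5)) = z - 6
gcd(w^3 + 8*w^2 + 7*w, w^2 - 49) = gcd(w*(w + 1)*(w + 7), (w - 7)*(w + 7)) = w + 7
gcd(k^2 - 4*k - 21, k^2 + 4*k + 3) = k + 3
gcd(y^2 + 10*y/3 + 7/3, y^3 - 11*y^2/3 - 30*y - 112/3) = y + 7/3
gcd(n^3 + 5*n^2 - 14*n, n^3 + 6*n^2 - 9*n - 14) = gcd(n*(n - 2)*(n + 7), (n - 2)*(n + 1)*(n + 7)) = n^2 + 5*n - 14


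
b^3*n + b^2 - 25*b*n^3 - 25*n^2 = (b - 5*n)*(b + 5*n)*(b*n + 1)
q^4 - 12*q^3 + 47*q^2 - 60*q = q*(q - 5)*(q - 4)*(q - 3)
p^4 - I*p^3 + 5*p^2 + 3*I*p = p*(p - 3*I)*(p + I)^2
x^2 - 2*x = x*(x - 2)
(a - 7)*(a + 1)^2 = a^3 - 5*a^2 - 13*a - 7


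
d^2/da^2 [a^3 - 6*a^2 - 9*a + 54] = 6*a - 12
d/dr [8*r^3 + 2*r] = 24*r^2 + 2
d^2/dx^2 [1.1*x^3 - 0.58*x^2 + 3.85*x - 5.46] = 6.6*x - 1.16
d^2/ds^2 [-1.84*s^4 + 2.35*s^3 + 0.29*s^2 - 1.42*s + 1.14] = -22.08*s^2 + 14.1*s + 0.58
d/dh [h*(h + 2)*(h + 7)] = 3*h^2 + 18*h + 14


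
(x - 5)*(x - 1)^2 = x^3 - 7*x^2 + 11*x - 5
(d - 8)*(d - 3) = d^2 - 11*d + 24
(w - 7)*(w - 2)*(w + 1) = w^3 - 8*w^2 + 5*w + 14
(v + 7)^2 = v^2 + 14*v + 49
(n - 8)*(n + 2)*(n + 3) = n^3 - 3*n^2 - 34*n - 48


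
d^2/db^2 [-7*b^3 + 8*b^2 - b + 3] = 16 - 42*b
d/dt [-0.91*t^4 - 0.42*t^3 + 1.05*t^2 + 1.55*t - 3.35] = -3.64*t^3 - 1.26*t^2 + 2.1*t + 1.55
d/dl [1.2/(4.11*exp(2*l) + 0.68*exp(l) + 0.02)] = (-9.864*exp(l) - 0.816)*exp(l)/(4.11*exp(2*l) + 0.68*exp(l) + 0.02)^2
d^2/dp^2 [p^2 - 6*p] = 2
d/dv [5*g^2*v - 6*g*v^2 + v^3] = 5*g^2 - 12*g*v + 3*v^2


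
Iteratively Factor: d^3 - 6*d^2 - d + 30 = (d - 5)*(d^2 - d - 6) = (d - 5)*(d + 2)*(d - 3)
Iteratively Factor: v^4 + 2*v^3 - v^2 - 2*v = (v + 2)*(v^3 - v) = v*(v + 2)*(v^2 - 1) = v*(v - 1)*(v + 2)*(v + 1)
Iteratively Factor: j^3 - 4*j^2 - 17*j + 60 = (j - 3)*(j^2 - j - 20) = (j - 3)*(j + 4)*(j - 5)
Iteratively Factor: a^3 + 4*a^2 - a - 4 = (a + 4)*(a^2 - 1) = (a - 1)*(a + 4)*(a + 1)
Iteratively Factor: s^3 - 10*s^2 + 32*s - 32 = (s - 2)*(s^2 - 8*s + 16) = (s - 4)*(s - 2)*(s - 4)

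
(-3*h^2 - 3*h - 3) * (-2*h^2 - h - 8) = 6*h^4 + 9*h^3 + 33*h^2 + 27*h + 24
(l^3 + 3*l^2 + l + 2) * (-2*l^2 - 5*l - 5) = -2*l^5 - 11*l^4 - 22*l^3 - 24*l^2 - 15*l - 10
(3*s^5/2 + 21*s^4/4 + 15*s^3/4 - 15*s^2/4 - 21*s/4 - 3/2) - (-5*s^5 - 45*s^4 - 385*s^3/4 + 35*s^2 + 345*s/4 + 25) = 13*s^5/2 + 201*s^4/4 + 100*s^3 - 155*s^2/4 - 183*s/2 - 53/2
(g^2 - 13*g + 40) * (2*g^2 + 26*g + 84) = 2*g^4 - 174*g^2 - 52*g + 3360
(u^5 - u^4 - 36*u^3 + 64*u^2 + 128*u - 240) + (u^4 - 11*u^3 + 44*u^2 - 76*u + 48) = u^5 - 47*u^3 + 108*u^2 + 52*u - 192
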